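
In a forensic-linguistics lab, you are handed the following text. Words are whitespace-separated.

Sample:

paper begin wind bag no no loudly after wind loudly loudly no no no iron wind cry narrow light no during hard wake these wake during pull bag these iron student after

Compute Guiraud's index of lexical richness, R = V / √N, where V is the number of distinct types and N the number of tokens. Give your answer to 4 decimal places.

3.0052

N = 32, V = 17.
√N = 5.656854
R = 17 / 5.656854 = 3.0052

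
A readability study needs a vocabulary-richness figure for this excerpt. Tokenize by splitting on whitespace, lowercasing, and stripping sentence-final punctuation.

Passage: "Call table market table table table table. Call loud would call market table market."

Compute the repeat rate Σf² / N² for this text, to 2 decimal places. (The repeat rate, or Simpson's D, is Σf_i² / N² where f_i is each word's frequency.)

Frequencies: table:6, call:3, market:3, loud:1, would:1
Σf² = 56; N² = 196
Repeat rate = 56 / 196 = 0.29

0.29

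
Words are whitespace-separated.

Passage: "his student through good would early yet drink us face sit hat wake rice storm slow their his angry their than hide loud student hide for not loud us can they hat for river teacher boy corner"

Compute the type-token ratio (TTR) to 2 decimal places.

N = 37 tokens, V = 29 types.
TTR = V / N = 29 / 37 = 0.78

0.78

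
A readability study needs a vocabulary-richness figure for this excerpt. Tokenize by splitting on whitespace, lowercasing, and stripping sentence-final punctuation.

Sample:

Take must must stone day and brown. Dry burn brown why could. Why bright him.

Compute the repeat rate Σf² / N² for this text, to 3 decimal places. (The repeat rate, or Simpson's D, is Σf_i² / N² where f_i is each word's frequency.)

Frequencies: must:2, brown:2, why:2, take:1, stone:1, day:1, and:1, dry:1, burn:1, could:1, bright:1, him:1
Σf² = 21; N² = 225
Repeat rate = 21 / 225 = 0.093

0.093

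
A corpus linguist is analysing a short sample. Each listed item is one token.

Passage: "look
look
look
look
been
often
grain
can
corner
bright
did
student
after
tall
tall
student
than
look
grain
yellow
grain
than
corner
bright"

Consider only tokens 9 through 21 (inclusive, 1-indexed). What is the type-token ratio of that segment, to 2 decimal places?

Segment tokens 9–21: corner, bright, did, student, after, tall, tall, student, than, look, grain, yellow, grain
Segment N = 13, segment V = 10.
TTR = 10 / 13 = 0.77

0.77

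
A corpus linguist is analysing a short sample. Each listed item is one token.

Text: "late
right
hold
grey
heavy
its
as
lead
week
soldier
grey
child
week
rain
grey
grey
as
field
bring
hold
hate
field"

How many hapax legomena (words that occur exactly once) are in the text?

Frequencies: grey:4, hold:2, as:2, week:2, field:2, late:1, right:1, heavy:1, its:1, lead:1, soldier:1, child:1, rain:1, bring:1, hate:1
Hapax (freq=1): bring, child, hate, heavy, its, late, lead, rain, right, soldier

10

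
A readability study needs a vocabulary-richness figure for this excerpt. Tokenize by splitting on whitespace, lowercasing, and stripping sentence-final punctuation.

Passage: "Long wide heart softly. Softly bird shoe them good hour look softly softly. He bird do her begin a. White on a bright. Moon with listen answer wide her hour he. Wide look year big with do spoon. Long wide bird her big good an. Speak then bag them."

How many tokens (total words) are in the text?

49

Tokens: long, wide, heart, softly, softly, bird, shoe, them, good, hour, look, softly, softly, he, bird, do, her, begin, a, white, on, a, bright, moon, with, listen, answer, wide, her, hour, he, wide, look, year, big, with, do, spoon, long, wide, bird, her, big, good, an, speak, then, bag, them
N = 49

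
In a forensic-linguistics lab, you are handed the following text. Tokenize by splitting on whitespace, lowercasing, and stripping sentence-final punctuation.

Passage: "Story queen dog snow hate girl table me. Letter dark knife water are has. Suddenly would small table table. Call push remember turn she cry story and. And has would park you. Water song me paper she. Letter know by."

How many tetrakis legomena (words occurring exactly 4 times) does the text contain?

Frequencies: table:3, story:2, me:2, letter:2, water:2, has:2, would:2, she:2, and:2, queen:1, dog:1, snow:1, hate:1, girl:1, dark:1, knife:1, are:1, suddenly:1, small:1, call:1, … (10 more, each freq 1)
Words with frequency 4: (none)

0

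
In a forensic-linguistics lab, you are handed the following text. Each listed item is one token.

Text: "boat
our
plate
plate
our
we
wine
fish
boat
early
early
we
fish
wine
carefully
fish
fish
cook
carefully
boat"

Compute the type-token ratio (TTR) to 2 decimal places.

N = 20 tokens, V = 9 types.
TTR = V / N = 9 / 20 = 0.45

0.45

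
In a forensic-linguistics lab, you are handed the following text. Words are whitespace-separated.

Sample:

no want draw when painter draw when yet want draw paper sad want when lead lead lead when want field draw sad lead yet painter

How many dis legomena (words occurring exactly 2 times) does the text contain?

Frequencies: want:4, draw:4, when:4, lead:4, painter:2, yet:2, sad:2, no:1, paper:1, field:1
Words with frequency 2: painter, sad, yet

3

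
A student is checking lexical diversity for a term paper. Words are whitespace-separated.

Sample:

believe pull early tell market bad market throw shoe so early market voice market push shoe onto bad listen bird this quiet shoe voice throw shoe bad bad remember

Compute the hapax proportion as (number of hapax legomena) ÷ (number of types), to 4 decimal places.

0.6471

Frequencies: market:4, bad:4, shoe:4, early:2, throw:2, voice:2, believe:1, pull:1, tell:1, so:1, push:1, onto:1, listen:1, bird:1, this:1, quiet:1, remember:1
Hapax count = 11; type count = 17.
Ratio = 11 / 17 = 0.6471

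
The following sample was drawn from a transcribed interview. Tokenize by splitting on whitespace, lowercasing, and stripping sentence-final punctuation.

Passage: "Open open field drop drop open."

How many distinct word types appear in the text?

Distinct types: {drop, field, open}
V = 3

3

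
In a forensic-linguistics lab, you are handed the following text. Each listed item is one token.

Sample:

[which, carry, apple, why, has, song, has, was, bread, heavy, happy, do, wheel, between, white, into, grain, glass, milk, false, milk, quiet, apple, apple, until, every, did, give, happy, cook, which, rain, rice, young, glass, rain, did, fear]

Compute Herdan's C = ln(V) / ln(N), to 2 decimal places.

0.93

N = 38, V = 29.
ln(V) = 3.367296, ln(N) = 3.637586
C = 3.367296 / 3.637586 = 0.93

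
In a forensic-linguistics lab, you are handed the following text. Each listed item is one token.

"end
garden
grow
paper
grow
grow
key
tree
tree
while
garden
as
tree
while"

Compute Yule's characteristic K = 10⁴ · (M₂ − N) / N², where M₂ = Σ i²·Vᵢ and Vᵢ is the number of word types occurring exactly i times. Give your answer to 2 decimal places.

816.33

Frequencies: grow:3, tree:3, garden:2, while:2, end:1, paper:1, key:1, as:1
N = 14. Frequency spectrum: V_1=4, V_2=2, V_3=2
M₂ = 1²·4 + 2²·2 + 3²·2 = 30
K = 10000 × (30 − 14) / 14² = 816.33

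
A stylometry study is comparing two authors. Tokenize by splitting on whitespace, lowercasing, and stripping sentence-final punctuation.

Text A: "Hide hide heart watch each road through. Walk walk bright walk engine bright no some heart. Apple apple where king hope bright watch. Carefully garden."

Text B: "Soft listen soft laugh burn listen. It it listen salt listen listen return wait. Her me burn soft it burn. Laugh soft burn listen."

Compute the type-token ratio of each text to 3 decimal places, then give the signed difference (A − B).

TTR(A) = 17/25 = 0.680
TTR(B) = 10/24 = 0.417
Difference = 0.680 − 0.417 = 0.263

0.263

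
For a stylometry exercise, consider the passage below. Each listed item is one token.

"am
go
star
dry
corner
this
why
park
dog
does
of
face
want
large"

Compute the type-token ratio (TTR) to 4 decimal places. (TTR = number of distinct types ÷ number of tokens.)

N = 14 tokens, V = 14 types.
TTR = V / N = 14 / 14 = 1.0000

1.0000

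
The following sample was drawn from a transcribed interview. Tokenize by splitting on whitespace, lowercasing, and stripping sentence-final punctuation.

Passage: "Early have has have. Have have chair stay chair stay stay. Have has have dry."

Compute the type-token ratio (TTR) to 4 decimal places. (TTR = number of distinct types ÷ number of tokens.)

N = 15 tokens, V = 6 types.
TTR = V / N = 6 / 15 = 0.4000

0.4000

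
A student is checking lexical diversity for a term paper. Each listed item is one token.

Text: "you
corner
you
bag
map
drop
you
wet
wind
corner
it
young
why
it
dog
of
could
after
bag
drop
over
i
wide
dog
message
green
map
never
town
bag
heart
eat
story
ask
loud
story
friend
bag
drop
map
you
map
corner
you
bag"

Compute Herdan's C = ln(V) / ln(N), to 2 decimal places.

N = 45, V = 27.
ln(V) = 3.295837, ln(N) = 3.806662
C = 3.295837 / 3.806662 = 0.87

0.87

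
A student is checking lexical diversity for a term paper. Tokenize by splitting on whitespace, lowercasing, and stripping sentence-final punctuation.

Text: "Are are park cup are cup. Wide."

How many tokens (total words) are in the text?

7

Tokens: are, are, park, cup, are, cup, wide
N = 7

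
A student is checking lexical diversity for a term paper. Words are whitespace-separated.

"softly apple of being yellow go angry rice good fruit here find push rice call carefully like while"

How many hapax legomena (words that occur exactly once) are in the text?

16

Frequencies: rice:2, softly:1, apple:1, of:1, being:1, yellow:1, go:1, angry:1, good:1, fruit:1, here:1, find:1, push:1, call:1, carefully:1, like:1, while:1
Hapax (freq=1): angry, apple, being, call, carefully, find, fruit, go, good, here, like, of, push, softly, while, yellow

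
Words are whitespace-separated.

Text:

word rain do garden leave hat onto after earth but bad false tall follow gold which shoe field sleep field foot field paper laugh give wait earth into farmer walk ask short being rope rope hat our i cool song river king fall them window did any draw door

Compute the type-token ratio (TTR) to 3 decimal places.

N = 49 tokens, V = 44 types.
TTR = V / N = 44 / 49 = 0.898

0.898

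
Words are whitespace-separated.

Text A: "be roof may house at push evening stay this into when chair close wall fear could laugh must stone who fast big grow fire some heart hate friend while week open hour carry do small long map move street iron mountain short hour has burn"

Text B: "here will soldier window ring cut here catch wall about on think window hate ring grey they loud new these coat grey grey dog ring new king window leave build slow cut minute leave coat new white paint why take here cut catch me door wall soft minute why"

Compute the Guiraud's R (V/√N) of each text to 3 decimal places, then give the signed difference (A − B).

A: V=44, N=45, R=6.559
B: V=31, N=49, R=4.429
Difference = 6.559 − 4.429 = 2.130

2.130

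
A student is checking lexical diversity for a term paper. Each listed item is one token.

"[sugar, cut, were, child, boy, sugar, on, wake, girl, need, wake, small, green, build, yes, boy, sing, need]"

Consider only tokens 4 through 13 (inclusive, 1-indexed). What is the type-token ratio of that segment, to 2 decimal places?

0.90

Segment tokens 4–13: child, boy, sugar, on, wake, girl, need, wake, small, green
Segment N = 10, segment V = 9.
TTR = 9 / 10 = 0.90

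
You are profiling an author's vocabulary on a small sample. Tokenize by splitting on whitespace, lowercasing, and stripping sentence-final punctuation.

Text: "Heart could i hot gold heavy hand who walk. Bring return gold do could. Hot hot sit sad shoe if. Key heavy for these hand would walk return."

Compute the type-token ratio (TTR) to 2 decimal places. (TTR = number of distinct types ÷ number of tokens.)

0.71

N = 28 tokens, V = 20 types.
TTR = V / N = 20 / 28 = 0.71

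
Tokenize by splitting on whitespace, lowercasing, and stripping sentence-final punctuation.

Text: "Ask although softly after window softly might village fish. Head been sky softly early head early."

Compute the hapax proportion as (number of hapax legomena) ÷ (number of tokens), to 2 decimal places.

0.56

Frequencies: softly:3, head:2, early:2, ask:1, although:1, after:1, window:1, might:1, village:1, fish:1, been:1, sky:1
Hapax count = 9; token count = 16.
Ratio = 9 / 16 = 0.56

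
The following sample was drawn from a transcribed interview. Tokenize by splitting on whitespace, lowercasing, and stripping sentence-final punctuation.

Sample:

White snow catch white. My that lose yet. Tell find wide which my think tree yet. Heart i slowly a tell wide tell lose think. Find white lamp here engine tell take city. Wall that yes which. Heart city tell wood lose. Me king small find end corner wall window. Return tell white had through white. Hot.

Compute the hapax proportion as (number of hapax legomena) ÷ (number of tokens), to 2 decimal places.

Frequencies: tell:6, white:5, lose:3, find:3, my:2, that:2, yet:2, wide:2, which:2, think:2, heart:2, city:2, wall:2, snow:1, catch:1, tree:1, i:1, slowly:1, a:1, lamp:1, … (15 more, each freq 1)
Hapax count = 22; token count = 57.
Ratio = 22 / 57 = 0.39

0.39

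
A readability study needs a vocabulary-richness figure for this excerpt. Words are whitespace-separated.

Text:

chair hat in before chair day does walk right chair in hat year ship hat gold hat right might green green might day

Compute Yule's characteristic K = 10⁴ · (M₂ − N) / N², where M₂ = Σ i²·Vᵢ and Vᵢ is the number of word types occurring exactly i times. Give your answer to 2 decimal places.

Frequencies: hat:4, chair:3, in:2, day:2, right:2, might:2, green:2, before:1, does:1, walk:1, year:1, ship:1, gold:1
N = 23. Frequency spectrum: V_1=6, V_2=5, V_3=1, V_4=1
M₂ = 1²·6 + 2²·5 + 3²·1 + 4²·1 = 51
K = 10000 × (51 − 23) / 23² = 529.30

529.30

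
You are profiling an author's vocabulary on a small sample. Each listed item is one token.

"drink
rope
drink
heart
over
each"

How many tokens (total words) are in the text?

Tokens: drink, rope, drink, heart, over, each
N = 6

6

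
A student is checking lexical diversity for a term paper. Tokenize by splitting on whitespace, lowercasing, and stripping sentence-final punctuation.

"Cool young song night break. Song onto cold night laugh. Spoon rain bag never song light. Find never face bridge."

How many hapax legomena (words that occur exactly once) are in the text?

Frequencies: song:3, night:2, never:2, cool:1, young:1, break:1, onto:1, cold:1, laugh:1, spoon:1, rain:1, bag:1, light:1, find:1, face:1, bridge:1
Hapax (freq=1): bag, break, bridge, cold, cool, face, find, laugh, light, onto, rain, spoon, young

13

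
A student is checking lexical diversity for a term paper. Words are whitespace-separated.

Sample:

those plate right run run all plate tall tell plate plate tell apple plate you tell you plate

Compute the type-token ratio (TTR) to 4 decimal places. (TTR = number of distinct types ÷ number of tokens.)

0.5000

N = 18 tokens, V = 9 types.
TTR = V / N = 9 / 18 = 0.5000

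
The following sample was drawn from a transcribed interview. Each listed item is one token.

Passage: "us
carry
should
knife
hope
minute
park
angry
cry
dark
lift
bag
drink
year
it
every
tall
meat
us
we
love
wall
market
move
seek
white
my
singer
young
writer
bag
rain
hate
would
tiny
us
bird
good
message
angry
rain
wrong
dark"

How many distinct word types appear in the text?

37

Distinct types: {angry, bag, bird, carry, cry, dark, drink, every, good, hate, hope, it, knife, lift, love, market, meat, message, minute, move, my, park, rain, seek, should, singer, tall, tiny, us, wall, we, white, would, writer, wrong, year, young}
V = 37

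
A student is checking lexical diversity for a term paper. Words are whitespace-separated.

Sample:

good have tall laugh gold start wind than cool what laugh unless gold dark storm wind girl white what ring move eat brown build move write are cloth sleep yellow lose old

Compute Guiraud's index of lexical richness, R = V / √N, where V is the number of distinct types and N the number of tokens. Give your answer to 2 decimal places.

4.77

N = 32, V = 27.
√N = 5.656854
R = 27 / 5.656854 = 4.77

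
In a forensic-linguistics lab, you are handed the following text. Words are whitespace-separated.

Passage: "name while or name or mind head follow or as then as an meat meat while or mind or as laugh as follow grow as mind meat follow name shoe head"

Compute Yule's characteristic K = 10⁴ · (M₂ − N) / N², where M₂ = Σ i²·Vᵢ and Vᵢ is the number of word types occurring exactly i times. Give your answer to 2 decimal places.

707.60

Frequencies: or:5, as:5, name:3, mind:3, follow:3, meat:3, while:2, head:2, then:1, an:1, laugh:1, grow:1, shoe:1
N = 31. Frequency spectrum: V_1=5, V_2=2, V_3=4, V_5=2
M₂ = 1²·5 + 2²·2 + 3²·4 + 5²·2 = 99
K = 10000 × (99 − 31) / 31² = 707.60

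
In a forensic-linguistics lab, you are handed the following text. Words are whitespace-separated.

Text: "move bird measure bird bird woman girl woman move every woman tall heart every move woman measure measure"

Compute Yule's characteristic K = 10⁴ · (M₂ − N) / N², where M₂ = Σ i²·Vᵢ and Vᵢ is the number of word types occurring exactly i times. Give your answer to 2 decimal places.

987.65

Frequencies: woman:4, move:3, bird:3, measure:3, every:2, girl:1, tall:1, heart:1
N = 18. Frequency spectrum: V_1=3, V_2=1, V_3=3, V_4=1
M₂ = 1²·3 + 2²·1 + 3²·3 + 4²·1 = 50
K = 10000 × (50 − 18) / 18² = 987.65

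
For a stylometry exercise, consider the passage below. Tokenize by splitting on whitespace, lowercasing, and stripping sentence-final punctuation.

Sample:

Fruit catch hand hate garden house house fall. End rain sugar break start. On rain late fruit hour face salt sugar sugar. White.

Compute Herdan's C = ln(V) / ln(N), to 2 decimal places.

0.92

N = 23, V = 18.
ln(V) = 2.890372, ln(N) = 3.135494
C = 2.890372 / 3.135494 = 0.92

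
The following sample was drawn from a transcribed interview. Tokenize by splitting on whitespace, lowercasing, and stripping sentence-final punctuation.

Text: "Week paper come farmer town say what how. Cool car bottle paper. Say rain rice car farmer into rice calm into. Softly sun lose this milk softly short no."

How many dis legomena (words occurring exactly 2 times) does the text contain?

7

Frequencies: paper:2, farmer:2, say:2, car:2, rice:2, into:2, softly:2, week:1, come:1, town:1, what:1, how:1, cool:1, bottle:1, rain:1, calm:1, sun:1, lose:1, this:1, milk:1, … (2 more, each freq 1)
Words with frequency 2: car, farmer, into, paper, rice, say, softly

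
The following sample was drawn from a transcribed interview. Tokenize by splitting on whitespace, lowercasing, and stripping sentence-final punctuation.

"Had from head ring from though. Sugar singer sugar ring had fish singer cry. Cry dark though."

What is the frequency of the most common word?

2

Frequencies: had:2, from:2, ring:2, though:2, sugar:2, singer:2, cry:2, head:1, fish:1, dark:1
Most common: 'had' with frequency 2.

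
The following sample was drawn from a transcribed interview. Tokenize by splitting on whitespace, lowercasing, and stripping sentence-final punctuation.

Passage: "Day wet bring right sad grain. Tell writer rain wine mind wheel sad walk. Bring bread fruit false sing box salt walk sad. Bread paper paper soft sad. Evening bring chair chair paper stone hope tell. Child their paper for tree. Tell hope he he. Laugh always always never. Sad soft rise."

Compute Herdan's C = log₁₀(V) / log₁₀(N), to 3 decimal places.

0.892

N = 52, V = 34.
log₁₀(V) = 1.531479, log₁₀(N) = 1.716003
C = 1.531479 / 1.716003 = 0.892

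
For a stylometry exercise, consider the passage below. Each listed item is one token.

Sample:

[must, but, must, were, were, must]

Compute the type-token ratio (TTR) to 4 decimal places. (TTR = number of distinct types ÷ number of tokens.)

N = 6 tokens, V = 3 types.
TTR = V / N = 3 / 6 = 0.5000

0.5000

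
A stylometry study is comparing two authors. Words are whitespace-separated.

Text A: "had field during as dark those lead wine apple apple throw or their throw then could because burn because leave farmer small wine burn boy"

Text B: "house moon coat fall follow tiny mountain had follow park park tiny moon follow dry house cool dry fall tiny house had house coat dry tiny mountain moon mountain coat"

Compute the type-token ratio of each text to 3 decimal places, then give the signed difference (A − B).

0.433

TTR(A) = 20/25 = 0.800
TTR(B) = 11/30 = 0.367
Difference = 0.800 − 0.367 = 0.433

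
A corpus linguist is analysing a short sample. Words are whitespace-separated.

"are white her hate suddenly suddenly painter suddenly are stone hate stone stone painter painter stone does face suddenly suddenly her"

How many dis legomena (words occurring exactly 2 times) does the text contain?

3

Frequencies: suddenly:5, stone:4, painter:3, are:2, her:2, hate:2, white:1, does:1, face:1
Words with frequency 2: are, hate, her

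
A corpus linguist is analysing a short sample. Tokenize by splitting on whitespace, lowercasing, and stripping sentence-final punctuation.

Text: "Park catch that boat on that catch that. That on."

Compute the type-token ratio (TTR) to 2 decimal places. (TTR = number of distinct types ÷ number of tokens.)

0.50

N = 10 tokens, V = 5 types.
TTR = V / N = 5 / 10 = 0.50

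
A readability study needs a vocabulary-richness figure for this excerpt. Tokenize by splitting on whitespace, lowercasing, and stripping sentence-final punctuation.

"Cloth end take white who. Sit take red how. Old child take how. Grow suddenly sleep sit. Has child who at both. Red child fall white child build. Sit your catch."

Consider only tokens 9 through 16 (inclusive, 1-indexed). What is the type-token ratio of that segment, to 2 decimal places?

Segment tokens 9–16: how, old, child, take, how, grow, suddenly, sleep
Segment N = 8, segment V = 7.
TTR = 7 / 8 = 0.88

0.88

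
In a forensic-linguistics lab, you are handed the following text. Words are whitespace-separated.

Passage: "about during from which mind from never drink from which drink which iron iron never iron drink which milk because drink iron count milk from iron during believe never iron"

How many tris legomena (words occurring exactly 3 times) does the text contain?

Frequencies: iron:6, from:4, which:4, drink:4, never:3, during:2, milk:2, about:1, mind:1, because:1, count:1, believe:1
Words with frequency 3: never

1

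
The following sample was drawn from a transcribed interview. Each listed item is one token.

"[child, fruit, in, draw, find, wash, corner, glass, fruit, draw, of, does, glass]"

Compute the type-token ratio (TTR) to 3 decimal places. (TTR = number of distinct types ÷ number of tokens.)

0.769

N = 13 tokens, V = 10 types.
TTR = V / N = 10 / 13 = 0.769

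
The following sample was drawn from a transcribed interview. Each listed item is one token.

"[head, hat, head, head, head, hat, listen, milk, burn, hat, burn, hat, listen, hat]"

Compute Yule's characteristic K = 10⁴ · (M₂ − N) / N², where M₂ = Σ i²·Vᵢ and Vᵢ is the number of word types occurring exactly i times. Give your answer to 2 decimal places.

Frequencies: hat:5, head:4, listen:2, burn:2, milk:1
N = 14. Frequency spectrum: V_1=1, V_2=2, V_4=1, V_5=1
M₂ = 1²·1 + 2²·2 + 4²·1 + 5²·1 = 50
K = 10000 × (50 − 14) / 14² = 1836.73

1836.73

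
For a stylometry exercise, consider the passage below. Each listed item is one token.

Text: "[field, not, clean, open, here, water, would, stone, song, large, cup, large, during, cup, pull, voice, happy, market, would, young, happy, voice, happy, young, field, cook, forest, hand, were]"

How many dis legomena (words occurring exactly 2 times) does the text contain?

6

Frequencies: happy:3, field:2, would:2, large:2, cup:2, voice:2, young:2, not:1, clean:1, open:1, here:1, water:1, stone:1, song:1, during:1, pull:1, market:1, cook:1, forest:1, hand:1, … (1 more, each freq 1)
Words with frequency 2: cup, field, large, voice, would, young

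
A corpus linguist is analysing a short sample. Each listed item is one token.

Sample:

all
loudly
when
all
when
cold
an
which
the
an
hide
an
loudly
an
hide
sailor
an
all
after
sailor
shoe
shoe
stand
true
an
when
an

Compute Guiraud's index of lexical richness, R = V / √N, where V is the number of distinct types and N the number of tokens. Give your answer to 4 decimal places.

2.5019

N = 27, V = 13.
√N = 5.196152
R = 13 / 5.196152 = 2.5019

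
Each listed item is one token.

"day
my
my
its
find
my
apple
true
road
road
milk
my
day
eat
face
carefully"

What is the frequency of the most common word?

Frequencies: my:4, day:2, road:2, its:1, find:1, apple:1, true:1, milk:1, eat:1, face:1, carefully:1
Most common: 'my' with frequency 4.

4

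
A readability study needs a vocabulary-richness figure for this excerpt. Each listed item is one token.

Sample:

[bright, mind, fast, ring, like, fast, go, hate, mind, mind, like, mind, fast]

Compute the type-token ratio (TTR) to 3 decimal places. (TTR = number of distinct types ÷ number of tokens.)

N = 13 tokens, V = 7 types.
TTR = V / N = 7 / 13 = 0.538

0.538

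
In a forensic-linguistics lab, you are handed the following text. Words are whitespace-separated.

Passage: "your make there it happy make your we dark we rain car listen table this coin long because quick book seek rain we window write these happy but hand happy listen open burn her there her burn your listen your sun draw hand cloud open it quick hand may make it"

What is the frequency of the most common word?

4

Frequencies: your:4, make:3, it:3, happy:3, we:3, listen:3, hand:3, there:2, rain:2, quick:2, open:2, burn:2, her:2, dark:1, car:1, table:1, this:1, coin:1, long:1, because:1, … (10 more, each freq 1)
Most common: 'your' with frequency 4.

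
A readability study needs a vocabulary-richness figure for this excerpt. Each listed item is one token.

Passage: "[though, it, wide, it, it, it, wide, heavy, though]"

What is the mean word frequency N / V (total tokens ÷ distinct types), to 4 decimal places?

2.2500

N = 9 tokens, V = 4 types.
Mean frequency = N / V = 9 / 4 = 2.2500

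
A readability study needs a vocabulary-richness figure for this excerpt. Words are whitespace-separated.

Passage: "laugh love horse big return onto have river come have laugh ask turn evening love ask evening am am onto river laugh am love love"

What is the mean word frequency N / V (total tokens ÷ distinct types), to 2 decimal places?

1.92

N = 25 tokens, V = 13 types.
Mean frequency = N / V = 25 / 13 = 1.92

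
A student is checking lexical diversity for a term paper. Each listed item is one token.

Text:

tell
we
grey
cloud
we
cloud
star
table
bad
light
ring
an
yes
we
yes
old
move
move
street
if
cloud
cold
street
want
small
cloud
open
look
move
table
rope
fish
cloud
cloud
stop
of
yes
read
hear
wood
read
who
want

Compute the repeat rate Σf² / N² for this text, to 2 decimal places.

0.05

Frequencies: cloud:6, we:3, yes:3, move:3, table:2, street:2, want:2, read:2, tell:1, grey:1, star:1, bad:1, light:1, ring:1, an:1, old:1, if:1, cold:1, small:1, open:1, … (8 more, each freq 1)
Σf² = 99; N² = 1849
Repeat rate = 99 / 1849 = 0.05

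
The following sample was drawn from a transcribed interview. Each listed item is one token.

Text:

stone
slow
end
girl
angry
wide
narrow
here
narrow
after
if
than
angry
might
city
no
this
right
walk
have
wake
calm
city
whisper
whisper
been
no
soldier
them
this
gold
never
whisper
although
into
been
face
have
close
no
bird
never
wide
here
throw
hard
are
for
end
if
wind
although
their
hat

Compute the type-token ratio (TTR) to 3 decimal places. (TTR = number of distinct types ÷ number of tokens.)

N = 54 tokens, V = 38 types.
TTR = V / N = 38 / 54 = 0.704

0.704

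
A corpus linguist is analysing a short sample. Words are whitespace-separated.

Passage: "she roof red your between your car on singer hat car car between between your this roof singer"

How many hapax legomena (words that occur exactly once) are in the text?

Frequencies: your:3, between:3, car:3, roof:2, singer:2, she:1, red:1, on:1, hat:1, this:1
Hapax (freq=1): hat, on, red, she, this

5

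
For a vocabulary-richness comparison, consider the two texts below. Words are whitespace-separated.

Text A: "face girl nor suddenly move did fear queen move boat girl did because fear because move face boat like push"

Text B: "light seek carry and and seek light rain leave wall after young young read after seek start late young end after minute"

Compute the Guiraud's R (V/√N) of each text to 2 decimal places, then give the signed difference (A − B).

A: V=12, N=20, R=2.68
B: V=14, N=22, R=2.98
Difference = 2.68 − 2.98 = -0.30

-0.30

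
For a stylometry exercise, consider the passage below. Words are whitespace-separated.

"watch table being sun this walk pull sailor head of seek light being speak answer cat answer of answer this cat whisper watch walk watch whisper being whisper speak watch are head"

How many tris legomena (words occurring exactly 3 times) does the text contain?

3

Frequencies: watch:4, being:3, answer:3, whisper:3, this:2, walk:2, head:2, of:2, speak:2, cat:2, table:1, sun:1, pull:1, sailor:1, seek:1, light:1, are:1
Words with frequency 3: answer, being, whisper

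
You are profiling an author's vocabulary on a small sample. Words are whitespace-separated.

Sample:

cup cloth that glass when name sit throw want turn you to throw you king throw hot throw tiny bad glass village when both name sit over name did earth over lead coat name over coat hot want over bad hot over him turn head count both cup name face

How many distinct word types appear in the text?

27

Distinct types: {bad, both, cloth, coat, count, cup, did, earth, face, glass, head, him, hot, king, lead, name, over, sit, that, throw, tiny, to, turn, village, want, when, you}
V = 27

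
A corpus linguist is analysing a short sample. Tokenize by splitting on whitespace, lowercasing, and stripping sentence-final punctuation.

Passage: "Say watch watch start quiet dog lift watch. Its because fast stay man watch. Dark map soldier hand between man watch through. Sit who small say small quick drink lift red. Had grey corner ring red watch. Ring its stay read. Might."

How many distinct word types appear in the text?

29

Distinct types: {because, between, corner, dark, dog, drink, fast, grey, had, hand, its, lift, man, map, might, quick, quiet, read, red, ring, say, sit, small, soldier, start, stay, through, watch, who}
V = 29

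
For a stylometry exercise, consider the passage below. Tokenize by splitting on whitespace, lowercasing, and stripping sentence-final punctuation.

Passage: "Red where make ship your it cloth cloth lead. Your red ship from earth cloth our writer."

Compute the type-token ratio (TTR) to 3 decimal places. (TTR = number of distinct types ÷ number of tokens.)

0.706

N = 17 tokens, V = 12 types.
TTR = V / N = 12 / 17 = 0.706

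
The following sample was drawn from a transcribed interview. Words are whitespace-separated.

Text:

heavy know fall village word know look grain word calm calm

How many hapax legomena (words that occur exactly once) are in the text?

Frequencies: know:2, word:2, calm:2, heavy:1, fall:1, village:1, look:1, grain:1
Hapax (freq=1): fall, grain, heavy, look, village

5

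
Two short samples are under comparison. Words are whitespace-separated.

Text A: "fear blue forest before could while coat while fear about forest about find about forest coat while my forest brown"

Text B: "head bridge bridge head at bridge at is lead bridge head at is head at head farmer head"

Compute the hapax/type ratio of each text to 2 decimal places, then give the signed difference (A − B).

A: hapax=6, V=11, ratio=0.55
B: hapax=2, V=6, ratio=0.33
Difference = 0.55 − 0.33 = 0.22

0.22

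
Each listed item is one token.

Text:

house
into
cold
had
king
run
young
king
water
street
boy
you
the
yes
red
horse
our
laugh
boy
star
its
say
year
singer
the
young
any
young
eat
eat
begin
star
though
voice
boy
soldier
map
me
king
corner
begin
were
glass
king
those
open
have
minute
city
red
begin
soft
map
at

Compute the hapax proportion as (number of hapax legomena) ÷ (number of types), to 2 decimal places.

Frequencies: king:4, young:3, boy:3, begin:3, the:2, red:2, star:2, eat:2, map:2, house:1, into:1, cold:1, had:1, run:1, water:1, street:1, you:1, yes:1, horse:1, our:1, … (20 more, each freq 1)
Hapax count = 31; type count = 40.
Ratio = 31 / 40 = 0.78

0.78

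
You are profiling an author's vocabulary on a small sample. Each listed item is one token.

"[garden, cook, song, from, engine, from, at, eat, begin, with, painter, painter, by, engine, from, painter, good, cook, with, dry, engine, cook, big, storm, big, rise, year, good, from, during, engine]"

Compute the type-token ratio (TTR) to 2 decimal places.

0.58

N = 31 tokens, V = 18 types.
TTR = V / N = 18 / 31 = 0.58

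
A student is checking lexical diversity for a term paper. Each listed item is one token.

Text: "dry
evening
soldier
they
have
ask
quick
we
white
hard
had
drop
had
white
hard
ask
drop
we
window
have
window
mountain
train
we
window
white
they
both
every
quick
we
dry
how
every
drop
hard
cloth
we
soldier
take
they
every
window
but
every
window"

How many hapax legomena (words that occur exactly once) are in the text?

8

Frequencies: we:5, window:5, every:4, they:3, white:3, hard:3, drop:3, dry:2, soldier:2, have:2, ask:2, quick:2, had:2, evening:1, mountain:1, train:1, both:1, how:1, cloth:1, take:1, … (1 more, each freq 1)
Hapax (freq=1): both, but, cloth, evening, how, mountain, take, train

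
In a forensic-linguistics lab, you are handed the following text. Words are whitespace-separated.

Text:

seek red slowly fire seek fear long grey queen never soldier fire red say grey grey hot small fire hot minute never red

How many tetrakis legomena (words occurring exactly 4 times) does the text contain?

0

Frequencies: red:3, fire:3, grey:3, seek:2, never:2, hot:2, slowly:1, fear:1, long:1, queen:1, soldier:1, say:1, small:1, minute:1
Words with frequency 4: (none)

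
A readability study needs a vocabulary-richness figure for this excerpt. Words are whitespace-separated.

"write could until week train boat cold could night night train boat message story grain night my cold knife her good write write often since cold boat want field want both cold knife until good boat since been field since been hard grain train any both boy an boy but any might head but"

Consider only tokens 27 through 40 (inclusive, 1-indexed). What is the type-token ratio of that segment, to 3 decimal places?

Segment tokens 27–40: boat, want, field, want, both, cold, knife, until, good, boat, since, been, field, since
Segment N = 14, segment V = 10.
TTR = 10 / 14 = 0.714

0.714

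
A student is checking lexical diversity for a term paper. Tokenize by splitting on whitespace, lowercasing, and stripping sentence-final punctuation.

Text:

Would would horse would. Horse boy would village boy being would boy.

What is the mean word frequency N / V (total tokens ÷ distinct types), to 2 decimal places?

2.40

N = 12 tokens, V = 5 types.
Mean frequency = N / V = 12 / 5 = 2.40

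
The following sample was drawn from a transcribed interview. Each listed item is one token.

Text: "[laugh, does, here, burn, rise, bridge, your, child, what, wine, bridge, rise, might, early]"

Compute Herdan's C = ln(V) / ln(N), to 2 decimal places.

N = 14, V = 12.
ln(V) = 2.484907, ln(N) = 2.639057
C = 2.484907 / 2.639057 = 0.94

0.94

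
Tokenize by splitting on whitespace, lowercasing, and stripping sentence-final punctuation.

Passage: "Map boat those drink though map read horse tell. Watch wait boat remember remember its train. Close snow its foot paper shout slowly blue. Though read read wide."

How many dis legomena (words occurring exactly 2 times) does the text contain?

5

Frequencies: read:3, map:2, boat:2, though:2, remember:2, its:2, those:1, drink:1, horse:1, tell:1, watch:1, wait:1, train:1, close:1, snow:1, foot:1, paper:1, shout:1, slowly:1, blue:1, … (1 more, each freq 1)
Words with frequency 2: boat, its, map, remember, though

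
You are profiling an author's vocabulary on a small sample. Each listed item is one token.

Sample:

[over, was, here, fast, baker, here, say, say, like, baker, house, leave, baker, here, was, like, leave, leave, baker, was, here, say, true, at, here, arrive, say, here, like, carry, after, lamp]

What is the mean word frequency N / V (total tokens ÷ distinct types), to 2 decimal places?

N = 32 tokens, V = 15 types.
Mean frequency = N / V = 32 / 15 = 2.13

2.13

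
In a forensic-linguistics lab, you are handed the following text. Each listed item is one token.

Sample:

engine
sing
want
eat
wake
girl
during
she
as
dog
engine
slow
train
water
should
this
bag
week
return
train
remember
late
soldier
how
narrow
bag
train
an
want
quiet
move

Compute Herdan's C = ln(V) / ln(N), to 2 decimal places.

N = 31, V = 26.
ln(V) = 3.258097, ln(N) = 3.433987
C = 3.258097 / 3.433987 = 0.95

0.95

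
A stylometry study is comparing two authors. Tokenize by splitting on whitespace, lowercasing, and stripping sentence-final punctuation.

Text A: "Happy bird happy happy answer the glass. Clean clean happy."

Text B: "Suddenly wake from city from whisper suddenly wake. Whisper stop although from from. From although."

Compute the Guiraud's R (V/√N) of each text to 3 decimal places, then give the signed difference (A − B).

0.090

A: V=6, N=10, R=1.897
B: V=7, N=15, R=1.807
Difference = 1.897 − 1.807 = 0.090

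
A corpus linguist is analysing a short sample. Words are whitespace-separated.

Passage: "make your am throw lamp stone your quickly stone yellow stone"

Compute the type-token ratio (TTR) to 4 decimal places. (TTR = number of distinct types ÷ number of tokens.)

0.7273

N = 11 tokens, V = 8 types.
TTR = V / N = 8 / 11 = 0.7273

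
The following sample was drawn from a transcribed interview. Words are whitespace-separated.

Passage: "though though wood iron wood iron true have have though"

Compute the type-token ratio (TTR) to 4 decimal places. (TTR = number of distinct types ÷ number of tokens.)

N = 10 tokens, V = 5 types.
TTR = V / N = 5 / 10 = 0.5000

0.5000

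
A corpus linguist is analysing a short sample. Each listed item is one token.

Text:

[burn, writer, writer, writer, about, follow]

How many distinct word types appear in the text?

Distinct types: {about, burn, follow, writer}
V = 4

4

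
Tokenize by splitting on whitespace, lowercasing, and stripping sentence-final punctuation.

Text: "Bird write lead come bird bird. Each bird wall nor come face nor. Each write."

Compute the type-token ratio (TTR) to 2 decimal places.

N = 15 tokens, V = 8 types.
TTR = V / N = 8 / 15 = 0.53

0.53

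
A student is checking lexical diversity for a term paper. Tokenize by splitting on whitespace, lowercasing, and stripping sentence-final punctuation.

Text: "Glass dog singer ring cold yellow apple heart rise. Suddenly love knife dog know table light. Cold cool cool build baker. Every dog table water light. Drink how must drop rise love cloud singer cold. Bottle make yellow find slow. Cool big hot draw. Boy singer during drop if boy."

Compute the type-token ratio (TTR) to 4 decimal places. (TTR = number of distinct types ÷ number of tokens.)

N = 50 tokens, V = 35 types.
TTR = V / N = 35 / 50 = 0.7000

0.7000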